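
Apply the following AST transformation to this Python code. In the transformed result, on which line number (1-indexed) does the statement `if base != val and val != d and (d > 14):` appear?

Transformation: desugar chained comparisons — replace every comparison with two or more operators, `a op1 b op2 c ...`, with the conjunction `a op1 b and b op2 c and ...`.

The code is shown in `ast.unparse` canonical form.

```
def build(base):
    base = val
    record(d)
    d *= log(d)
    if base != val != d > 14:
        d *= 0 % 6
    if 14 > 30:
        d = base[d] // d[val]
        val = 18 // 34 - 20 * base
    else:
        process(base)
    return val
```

Transformed code:
def build(base):
    base = val
    record(d)
    d *= log(d)
    if base != val and val != d and (d > 14):
        d *= 0 % 6
    if 14 > 30:
        d = base[d] // d[val]
        val = 18 // 34 - 20 * base
    else:
        process(base)
    return val

5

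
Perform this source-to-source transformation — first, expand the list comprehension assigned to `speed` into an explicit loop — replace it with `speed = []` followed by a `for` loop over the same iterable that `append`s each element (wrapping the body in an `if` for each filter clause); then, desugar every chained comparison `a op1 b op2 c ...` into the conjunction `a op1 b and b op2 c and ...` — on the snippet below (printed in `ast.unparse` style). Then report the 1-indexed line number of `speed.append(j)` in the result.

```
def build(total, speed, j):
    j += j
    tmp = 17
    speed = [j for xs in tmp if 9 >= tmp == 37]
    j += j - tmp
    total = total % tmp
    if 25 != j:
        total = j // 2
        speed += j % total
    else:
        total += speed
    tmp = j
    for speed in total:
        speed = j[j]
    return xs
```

Transformed code:
def build(total, speed, j):
    j += j
    tmp = 17
    speed = []
    for xs in tmp:
        if 9 >= tmp and tmp == 37:
            speed.append(j)
    j += j - tmp
    total = total % tmp
    if 25 != j:
        total = j // 2
        speed += j % total
    else:
        total += speed
    tmp = j
    for speed in total:
        speed = j[j]
    return xs

7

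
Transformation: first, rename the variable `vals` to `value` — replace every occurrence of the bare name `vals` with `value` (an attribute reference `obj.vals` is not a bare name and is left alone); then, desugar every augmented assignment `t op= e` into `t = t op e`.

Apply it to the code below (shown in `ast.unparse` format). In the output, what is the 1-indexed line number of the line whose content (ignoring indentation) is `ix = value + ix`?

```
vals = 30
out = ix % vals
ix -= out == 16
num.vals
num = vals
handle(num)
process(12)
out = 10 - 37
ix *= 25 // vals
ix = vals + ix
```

10

Transformed code:
value = 30
out = ix % value
ix = ix - (out == 16)
num.vals
num = value
handle(num)
process(12)
out = 10 - 37
ix = ix * (25 // value)
ix = value + ix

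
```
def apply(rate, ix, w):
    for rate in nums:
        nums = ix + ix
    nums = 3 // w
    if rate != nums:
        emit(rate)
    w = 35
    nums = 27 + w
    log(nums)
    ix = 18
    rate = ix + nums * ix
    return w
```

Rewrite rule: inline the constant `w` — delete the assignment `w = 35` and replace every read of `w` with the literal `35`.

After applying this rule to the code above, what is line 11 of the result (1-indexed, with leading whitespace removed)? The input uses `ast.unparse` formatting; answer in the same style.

Transformed code:
def apply(rate, ix, w):
    for rate in nums:
        nums = ix + ix
    nums = 3 // 35
    if rate != nums:
        emit(rate)
    nums = 27 + 35
    log(nums)
    ix = 18
    rate = ix + nums * ix
    return 35

return 35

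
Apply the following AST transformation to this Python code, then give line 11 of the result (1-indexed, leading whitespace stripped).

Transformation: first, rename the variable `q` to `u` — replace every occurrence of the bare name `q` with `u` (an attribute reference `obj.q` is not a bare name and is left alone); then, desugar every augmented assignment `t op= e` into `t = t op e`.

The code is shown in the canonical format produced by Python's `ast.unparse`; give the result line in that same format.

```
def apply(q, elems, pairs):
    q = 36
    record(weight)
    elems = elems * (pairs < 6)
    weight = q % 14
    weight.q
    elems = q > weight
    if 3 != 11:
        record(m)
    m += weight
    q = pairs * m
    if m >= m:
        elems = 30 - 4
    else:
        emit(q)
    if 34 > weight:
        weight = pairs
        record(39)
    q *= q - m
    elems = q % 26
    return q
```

u = pairs * m

Transformed code:
def apply(u, elems, pairs):
    u = 36
    record(weight)
    elems = elems * (pairs < 6)
    weight = u % 14
    weight.q
    elems = u > weight
    if 3 != 11:
        record(m)
    m = m + weight
    u = pairs * m
    if m >= m:
        elems = 30 - 4
    else:
        emit(u)
    if 34 > weight:
        weight = pairs
        record(39)
    u = u * (u - m)
    elems = u % 26
    return u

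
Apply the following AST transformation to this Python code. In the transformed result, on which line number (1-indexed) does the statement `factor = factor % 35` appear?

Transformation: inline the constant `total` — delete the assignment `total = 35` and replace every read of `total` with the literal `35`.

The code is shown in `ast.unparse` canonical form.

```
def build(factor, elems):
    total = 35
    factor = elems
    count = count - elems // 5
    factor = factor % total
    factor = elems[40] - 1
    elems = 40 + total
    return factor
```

4

Transformed code:
def build(factor, elems):
    factor = elems
    count = count - elems // 5
    factor = factor % 35
    factor = elems[40] - 1
    elems = 40 + 35
    return factor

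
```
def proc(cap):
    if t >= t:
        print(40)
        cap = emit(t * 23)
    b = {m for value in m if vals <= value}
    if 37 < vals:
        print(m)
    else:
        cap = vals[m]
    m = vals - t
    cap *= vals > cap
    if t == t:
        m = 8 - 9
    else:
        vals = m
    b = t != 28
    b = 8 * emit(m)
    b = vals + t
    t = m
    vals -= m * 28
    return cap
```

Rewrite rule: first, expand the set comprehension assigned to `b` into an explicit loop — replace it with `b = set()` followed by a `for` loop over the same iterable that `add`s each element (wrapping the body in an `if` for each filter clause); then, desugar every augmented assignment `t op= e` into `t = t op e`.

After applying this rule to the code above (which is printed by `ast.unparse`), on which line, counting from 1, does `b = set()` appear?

5

Transformed code:
def proc(cap):
    if t >= t:
        print(40)
        cap = emit(t * 23)
    b = set()
    for value in m:
        if vals <= value:
            b.add(m)
    if 37 < vals:
        print(m)
    else:
        cap = vals[m]
    m = vals - t
    cap = cap * (vals > cap)
    if t == t:
        m = 8 - 9
    else:
        vals = m
    b = t != 28
    b = 8 * emit(m)
    b = vals + t
    t = m
    vals = vals - m * 28
    return cap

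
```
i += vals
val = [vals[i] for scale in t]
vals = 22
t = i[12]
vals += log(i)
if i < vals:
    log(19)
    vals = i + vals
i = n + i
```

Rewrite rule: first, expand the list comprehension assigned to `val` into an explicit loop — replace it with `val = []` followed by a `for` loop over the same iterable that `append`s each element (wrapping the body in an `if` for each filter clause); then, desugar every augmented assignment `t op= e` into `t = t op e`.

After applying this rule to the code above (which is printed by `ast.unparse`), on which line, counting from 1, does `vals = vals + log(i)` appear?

7

Transformed code:
i = i + vals
val = []
for scale in t:
    val.append(vals[i])
vals = 22
t = i[12]
vals = vals + log(i)
if i < vals:
    log(19)
    vals = i + vals
i = n + i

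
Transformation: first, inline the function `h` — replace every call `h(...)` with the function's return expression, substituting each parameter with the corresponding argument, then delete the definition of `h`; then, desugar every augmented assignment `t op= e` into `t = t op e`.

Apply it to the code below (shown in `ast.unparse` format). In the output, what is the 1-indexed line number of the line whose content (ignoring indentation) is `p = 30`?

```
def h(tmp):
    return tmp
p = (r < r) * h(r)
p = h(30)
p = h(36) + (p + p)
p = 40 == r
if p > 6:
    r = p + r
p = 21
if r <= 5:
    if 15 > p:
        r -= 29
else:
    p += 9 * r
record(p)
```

2

Transformed code:
p = (r < r) * r
p = 30
p = 36 + (p + p)
p = 40 == r
if p > 6:
    r = p + r
p = 21
if r <= 5:
    if 15 > p:
        r = r - 29
else:
    p = p + 9 * r
record(p)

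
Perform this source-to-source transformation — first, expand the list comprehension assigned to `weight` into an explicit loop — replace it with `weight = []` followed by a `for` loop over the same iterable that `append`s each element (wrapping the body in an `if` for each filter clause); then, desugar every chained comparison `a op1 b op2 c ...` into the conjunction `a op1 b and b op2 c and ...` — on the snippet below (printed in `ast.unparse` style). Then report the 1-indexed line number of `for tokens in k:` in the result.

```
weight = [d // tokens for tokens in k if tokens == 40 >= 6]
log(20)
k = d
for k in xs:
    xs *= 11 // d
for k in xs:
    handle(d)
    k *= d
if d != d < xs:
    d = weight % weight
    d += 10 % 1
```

Transformed code:
weight = []
for tokens in k:
    if tokens == 40 and 40 >= 6:
        weight.append(d // tokens)
log(20)
k = d
for k in xs:
    xs *= 11 // d
for k in xs:
    handle(d)
    k *= d
if d != d and d < xs:
    d = weight % weight
    d += 10 % 1

2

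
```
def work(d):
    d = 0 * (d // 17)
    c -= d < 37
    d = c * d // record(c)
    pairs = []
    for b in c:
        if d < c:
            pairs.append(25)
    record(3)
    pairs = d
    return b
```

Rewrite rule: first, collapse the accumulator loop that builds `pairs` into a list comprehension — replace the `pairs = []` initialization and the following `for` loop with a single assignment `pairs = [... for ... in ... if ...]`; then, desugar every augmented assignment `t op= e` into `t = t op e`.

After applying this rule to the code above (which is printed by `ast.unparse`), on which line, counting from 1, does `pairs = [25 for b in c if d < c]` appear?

5

Transformed code:
def work(d):
    d = 0 * (d // 17)
    c = c - (d < 37)
    d = c * d // record(c)
    pairs = [25 for b in c if d < c]
    record(3)
    pairs = d
    return b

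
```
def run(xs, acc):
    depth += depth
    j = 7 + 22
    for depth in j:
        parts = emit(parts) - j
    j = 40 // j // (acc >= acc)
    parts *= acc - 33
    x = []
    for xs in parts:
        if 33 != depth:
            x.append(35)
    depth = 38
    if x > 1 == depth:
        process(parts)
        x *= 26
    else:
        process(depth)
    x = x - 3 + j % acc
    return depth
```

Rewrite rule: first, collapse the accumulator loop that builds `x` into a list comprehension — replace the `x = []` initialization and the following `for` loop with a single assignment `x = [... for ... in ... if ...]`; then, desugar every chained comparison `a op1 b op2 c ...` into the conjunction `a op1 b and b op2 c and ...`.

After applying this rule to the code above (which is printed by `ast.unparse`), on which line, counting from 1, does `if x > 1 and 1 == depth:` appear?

10

Transformed code:
def run(xs, acc):
    depth += depth
    j = 7 + 22
    for depth in j:
        parts = emit(parts) - j
    j = 40 // j // (acc >= acc)
    parts *= acc - 33
    x = [35 for xs in parts if 33 != depth]
    depth = 38
    if x > 1 and 1 == depth:
        process(parts)
        x *= 26
    else:
        process(depth)
    x = x - 3 + j % acc
    return depth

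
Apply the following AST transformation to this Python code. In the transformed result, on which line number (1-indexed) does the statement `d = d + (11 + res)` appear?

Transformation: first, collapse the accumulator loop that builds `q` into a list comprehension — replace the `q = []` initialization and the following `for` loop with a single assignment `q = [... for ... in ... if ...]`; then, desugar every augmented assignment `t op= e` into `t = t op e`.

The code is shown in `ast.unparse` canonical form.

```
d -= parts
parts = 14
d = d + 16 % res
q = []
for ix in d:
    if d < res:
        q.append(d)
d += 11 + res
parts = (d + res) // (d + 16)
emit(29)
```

5

Transformed code:
d = d - parts
parts = 14
d = d + 16 % res
q = [d for ix in d if d < res]
d = d + (11 + res)
parts = (d + res) // (d + 16)
emit(29)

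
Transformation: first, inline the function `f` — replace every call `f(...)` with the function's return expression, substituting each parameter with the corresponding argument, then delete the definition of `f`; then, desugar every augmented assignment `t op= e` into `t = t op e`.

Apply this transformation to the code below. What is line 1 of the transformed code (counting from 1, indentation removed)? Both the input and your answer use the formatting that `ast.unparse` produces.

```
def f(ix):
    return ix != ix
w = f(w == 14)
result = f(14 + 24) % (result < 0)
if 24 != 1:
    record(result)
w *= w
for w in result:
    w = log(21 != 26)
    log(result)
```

w = (w == 14) != (w == 14)

Transformed code:
w = (w == 14) != (w == 14)
result = (14 + 24 != 14 + 24) % (result < 0)
if 24 != 1:
    record(result)
w = w * w
for w in result:
    w = log(21 != 26)
    log(result)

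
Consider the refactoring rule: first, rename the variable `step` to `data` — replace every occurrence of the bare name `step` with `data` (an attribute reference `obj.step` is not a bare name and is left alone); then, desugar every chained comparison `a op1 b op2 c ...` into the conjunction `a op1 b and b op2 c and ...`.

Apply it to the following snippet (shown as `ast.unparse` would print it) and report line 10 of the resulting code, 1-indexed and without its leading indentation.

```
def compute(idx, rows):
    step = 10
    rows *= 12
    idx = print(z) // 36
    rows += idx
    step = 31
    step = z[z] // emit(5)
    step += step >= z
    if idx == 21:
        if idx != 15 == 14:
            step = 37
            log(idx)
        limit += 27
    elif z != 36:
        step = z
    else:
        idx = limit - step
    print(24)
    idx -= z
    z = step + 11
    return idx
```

Transformed code:
def compute(idx, rows):
    data = 10
    rows *= 12
    idx = print(z) // 36
    rows += idx
    data = 31
    data = z[z] // emit(5)
    data += data >= z
    if idx == 21:
        if idx != 15 and 15 == 14:
            data = 37
            log(idx)
        limit += 27
    elif z != 36:
        data = z
    else:
        idx = limit - data
    print(24)
    idx -= z
    z = data + 11
    return idx

if idx != 15 and 15 == 14:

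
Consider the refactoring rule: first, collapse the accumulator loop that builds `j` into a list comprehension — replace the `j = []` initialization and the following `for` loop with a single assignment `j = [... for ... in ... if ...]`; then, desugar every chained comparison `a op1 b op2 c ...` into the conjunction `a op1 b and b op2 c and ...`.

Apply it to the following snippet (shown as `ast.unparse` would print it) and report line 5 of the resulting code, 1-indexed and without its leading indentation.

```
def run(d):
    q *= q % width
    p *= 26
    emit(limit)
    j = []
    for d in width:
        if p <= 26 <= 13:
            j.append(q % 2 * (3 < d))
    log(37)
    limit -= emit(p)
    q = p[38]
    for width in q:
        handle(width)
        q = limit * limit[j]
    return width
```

Transformed code:
def run(d):
    q *= q % width
    p *= 26
    emit(limit)
    j = [q % 2 * (3 < d) for d in width if p <= 26 and 26 <= 13]
    log(37)
    limit -= emit(p)
    q = p[38]
    for width in q:
        handle(width)
        q = limit * limit[j]
    return width

j = [q % 2 * (3 < d) for d in width if p <= 26 and 26 <= 13]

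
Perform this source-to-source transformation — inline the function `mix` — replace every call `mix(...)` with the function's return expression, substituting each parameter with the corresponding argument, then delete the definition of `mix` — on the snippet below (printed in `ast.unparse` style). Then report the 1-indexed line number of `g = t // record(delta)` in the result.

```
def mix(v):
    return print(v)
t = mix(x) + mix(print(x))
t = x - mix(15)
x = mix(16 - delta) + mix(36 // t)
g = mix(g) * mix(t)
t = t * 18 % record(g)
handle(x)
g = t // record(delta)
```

Transformed code:
t = print(x) + print(print(x))
t = x - print(15)
x = print(16 - delta) + print(36 // t)
g = print(g) * print(t)
t = t * 18 % record(g)
handle(x)
g = t // record(delta)

7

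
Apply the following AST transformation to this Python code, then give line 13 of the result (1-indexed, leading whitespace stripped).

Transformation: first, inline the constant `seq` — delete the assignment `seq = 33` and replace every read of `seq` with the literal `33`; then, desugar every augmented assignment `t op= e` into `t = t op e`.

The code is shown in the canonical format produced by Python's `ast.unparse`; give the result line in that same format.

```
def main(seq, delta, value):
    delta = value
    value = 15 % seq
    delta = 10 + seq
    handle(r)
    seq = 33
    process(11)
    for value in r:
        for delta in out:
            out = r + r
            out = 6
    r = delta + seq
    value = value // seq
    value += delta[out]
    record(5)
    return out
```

value = value + delta[out]

Transformed code:
def main(seq, delta, value):
    delta = value
    value = 15 % 33
    delta = 10 + 33
    handle(r)
    process(11)
    for value in r:
        for delta in out:
            out = r + r
            out = 6
    r = delta + 33
    value = value // 33
    value = value + delta[out]
    record(5)
    return out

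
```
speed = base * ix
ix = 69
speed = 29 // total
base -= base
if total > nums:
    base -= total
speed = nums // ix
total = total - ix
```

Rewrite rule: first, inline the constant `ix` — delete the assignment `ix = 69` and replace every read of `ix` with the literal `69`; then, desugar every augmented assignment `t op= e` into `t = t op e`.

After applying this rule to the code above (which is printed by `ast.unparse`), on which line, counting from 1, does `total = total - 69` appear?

7

Transformed code:
speed = base * 69
speed = 29 // total
base = base - base
if total > nums:
    base = base - total
speed = nums // 69
total = total - 69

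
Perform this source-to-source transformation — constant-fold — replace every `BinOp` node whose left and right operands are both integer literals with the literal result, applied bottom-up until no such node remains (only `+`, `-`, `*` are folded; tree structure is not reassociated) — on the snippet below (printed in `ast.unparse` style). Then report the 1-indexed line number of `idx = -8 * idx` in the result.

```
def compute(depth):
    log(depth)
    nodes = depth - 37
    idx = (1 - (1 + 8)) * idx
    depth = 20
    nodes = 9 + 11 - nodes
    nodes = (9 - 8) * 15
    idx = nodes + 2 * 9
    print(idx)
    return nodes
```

4

Transformed code:
def compute(depth):
    log(depth)
    nodes = depth - 37
    idx = -8 * idx
    depth = 20
    nodes = 20 - nodes
    nodes = 15
    idx = nodes + 18
    print(idx)
    return nodes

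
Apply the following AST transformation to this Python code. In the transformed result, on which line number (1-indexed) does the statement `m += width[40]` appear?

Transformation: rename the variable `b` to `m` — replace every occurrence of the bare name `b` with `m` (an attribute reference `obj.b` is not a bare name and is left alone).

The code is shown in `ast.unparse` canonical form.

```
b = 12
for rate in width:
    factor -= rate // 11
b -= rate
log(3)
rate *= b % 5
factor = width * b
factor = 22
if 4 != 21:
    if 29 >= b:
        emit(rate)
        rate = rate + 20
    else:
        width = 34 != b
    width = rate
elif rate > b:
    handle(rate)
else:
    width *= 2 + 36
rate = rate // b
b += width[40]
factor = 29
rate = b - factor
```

21

Transformed code:
m = 12
for rate in width:
    factor -= rate // 11
m -= rate
log(3)
rate *= m % 5
factor = width * m
factor = 22
if 4 != 21:
    if 29 >= m:
        emit(rate)
        rate = rate + 20
    else:
        width = 34 != m
    width = rate
elif rate > m:
    handle(rate)
else:
    width *= 2 + 36
rate = rate // m
m += width[40]
factor = 29
rate = m - factor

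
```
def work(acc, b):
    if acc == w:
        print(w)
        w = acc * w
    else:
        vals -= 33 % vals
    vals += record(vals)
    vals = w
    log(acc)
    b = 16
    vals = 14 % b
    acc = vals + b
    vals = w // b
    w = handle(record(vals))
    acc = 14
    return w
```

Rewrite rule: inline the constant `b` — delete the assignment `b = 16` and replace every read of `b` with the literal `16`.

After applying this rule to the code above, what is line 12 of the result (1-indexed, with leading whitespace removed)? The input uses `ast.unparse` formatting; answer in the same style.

vals = w // 16

Transformed code:
def work(acc, b):
    if acc == w:
        print(w)
        w = acc * w
    else:
        vals -= 33 % vals
    vals += record(vals)
    vals = w
    log(acc)
    vals = 14 % 16
    acc = vals + 16
    vals = w // 16
    w = handle(record(vals))
    acc = 14
    return w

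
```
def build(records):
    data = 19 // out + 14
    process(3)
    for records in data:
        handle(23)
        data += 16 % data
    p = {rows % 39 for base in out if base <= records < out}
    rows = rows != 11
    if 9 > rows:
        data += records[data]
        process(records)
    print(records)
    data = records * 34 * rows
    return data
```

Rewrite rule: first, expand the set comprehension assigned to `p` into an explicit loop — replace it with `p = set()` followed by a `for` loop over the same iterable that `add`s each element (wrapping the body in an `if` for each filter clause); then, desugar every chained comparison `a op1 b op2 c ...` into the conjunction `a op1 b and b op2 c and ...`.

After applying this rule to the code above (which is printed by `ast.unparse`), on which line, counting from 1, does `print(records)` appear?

Transformed code:
def build(records):
    data = 19 // out + 14
    process(3)
    for records in data:
        handle(23)
        data += 16 % data
    p = set()
    for base in out:
        if base <= records and records < out:
            p.add(rows % 39)
    rows = rows != 11
    if 9 > rows:
        data += records[data]
        process(records)
    print(records)
    data = records * 34 * rows
    return data

15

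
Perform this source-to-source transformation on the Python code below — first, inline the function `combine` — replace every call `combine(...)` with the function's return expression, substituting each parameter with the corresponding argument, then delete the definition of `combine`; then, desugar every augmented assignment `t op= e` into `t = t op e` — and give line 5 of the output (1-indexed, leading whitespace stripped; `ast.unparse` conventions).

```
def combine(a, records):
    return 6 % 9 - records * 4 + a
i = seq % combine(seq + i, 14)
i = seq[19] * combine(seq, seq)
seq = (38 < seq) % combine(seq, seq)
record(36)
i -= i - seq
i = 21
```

Transformed code:
i = seq % (6 % 9 - 14 * 4 + (seq + i))
i = seq[19] * (6 % 9 - seq * 4 + seq)
seq = (38 < seq) % (6 % 9 - seq * 4 + seq)
record(36)
i = i - (i - seq)
i = 21

i = i - (i - seq)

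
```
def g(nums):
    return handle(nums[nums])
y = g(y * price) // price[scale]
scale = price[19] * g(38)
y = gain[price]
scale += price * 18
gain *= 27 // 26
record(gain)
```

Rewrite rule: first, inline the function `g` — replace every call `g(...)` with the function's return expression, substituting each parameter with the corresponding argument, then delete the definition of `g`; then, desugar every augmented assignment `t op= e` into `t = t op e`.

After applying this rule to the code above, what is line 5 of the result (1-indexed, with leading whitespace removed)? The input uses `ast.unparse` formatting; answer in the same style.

gain = gain * (27 // 26)

Transformed code:
y = handle((y * price)[y * price]) // price[scale]
scale = price[19] * handle(38[38])
y = gain[price]
scale = scale + price * 18
gain = gain * (27 // 26)
record(gain)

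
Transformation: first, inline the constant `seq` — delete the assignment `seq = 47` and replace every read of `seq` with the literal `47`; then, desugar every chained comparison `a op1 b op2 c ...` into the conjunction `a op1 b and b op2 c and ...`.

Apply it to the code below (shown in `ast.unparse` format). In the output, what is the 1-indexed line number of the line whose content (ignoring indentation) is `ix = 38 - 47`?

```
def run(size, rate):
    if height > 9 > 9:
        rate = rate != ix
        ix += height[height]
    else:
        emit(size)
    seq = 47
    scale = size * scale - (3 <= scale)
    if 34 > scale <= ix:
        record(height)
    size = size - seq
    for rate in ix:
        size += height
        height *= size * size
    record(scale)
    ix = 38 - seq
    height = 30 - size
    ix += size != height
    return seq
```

Transformed code:
def run(size, rate):
    if height > 9 and 9 > 9:
        rate = rate != ix
        ix += height[height]
    else:
        emit(size)
    scale = size * scale - (3 <= scale)
    if 34 > scale and scale <= ix:
        record(height)
    size = size - 47
    for rate in ix:
        size += height
        height *= size * size
    record(scale)
    ix = 38 - 47
    height = 30 - size
    ix += size != height
    return 47

15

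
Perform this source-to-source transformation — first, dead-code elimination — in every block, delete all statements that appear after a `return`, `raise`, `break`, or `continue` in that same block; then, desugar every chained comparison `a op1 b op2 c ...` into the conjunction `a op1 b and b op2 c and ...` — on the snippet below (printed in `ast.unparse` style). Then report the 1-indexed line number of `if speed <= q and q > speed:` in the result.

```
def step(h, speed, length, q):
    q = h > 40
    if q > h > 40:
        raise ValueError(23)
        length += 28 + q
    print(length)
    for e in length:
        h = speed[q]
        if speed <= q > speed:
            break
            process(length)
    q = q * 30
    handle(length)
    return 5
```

8

Transformed code:
def step(h, speed, length, q):
    q = h > 40
    if q > h and h > 40:
        raise ValueError(23)
    print(length)
    for e in length:
        h = speed[q]
        if speed <= q and q > speed:
            break
    q = q * 30
    handle(length)
    return 5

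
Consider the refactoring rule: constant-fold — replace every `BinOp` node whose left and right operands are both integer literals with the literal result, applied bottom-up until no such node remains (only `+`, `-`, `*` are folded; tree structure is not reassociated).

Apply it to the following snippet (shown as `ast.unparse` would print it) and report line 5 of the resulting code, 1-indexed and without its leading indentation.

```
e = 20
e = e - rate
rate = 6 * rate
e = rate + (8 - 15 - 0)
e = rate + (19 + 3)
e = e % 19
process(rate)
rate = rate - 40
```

e = rate + 22

Transformed code:
e = 20
e = e - rate
rate = 6 * rate
e = rate + -7
e = rate + 22
e = e % 19
process(rate)
rate = rate - 40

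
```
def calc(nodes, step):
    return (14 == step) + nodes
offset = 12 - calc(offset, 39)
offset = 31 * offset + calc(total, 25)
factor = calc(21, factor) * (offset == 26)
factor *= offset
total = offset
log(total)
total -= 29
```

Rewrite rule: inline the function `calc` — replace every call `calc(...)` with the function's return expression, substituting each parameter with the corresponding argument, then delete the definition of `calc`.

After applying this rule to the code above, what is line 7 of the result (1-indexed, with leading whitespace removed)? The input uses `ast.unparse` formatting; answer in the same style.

Transformed code:
offset = 12 - ((14 == 39) + offset)
offset = 31 * offset + ((14 == 25) + total)
factor = ((14 == factor) + 21) * (offset == 26)
factor *= offset
total = offset
log(total)
total -= 29

total -= 29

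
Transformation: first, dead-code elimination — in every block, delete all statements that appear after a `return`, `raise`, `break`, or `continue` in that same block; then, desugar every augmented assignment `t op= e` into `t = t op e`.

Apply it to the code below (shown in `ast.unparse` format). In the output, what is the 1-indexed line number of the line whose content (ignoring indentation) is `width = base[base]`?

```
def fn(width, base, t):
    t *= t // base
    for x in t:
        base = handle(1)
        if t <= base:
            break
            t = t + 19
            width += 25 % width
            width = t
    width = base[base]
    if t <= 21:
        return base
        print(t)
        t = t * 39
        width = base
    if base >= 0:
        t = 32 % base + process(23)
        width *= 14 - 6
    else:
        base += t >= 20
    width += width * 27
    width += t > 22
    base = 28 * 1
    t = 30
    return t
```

Transformed code:
def fn(width, base, t):
    t = t * (t // base)
    for x in t:
        base = handle(1)
        if t <= base:
            break
    width = base[base]
    if t <= 21:
        return base
    if base >= 0:
        t = 32 % base + process(23)
        width = width * (14 - 6)
    else:
        base = base + (t >= 20)
    width = width + width * 27
    width = width + (t > 22)
    base = 28 * 1
    t = 30
    return t

7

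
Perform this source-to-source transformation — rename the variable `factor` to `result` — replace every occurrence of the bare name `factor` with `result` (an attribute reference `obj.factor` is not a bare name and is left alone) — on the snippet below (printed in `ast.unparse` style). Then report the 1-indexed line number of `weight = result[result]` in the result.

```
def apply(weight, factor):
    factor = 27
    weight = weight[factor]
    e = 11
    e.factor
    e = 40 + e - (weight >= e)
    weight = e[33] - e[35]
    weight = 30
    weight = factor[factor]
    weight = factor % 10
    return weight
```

9

Transformed code:
def apply(weight, result):
    result = 27
    weight = weight[result]
    e = 11
    e.factor
    e = 40 + e - (weight >= e)
    weight = e[33] - e[35]
    weight = 30
    weight = result[result]
    weight = result % 10
    return weight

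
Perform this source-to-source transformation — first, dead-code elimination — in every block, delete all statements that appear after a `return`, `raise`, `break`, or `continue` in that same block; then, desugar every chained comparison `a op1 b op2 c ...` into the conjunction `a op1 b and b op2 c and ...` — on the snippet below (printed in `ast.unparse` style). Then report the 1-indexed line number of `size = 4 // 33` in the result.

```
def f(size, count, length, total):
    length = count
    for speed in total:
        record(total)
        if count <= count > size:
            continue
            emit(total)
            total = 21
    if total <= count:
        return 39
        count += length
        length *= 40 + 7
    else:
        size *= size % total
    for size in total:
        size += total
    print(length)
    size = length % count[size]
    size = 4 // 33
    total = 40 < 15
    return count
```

Transformed code:
def f(size, count, length, total):
    length = count
    for speed in total:
        record(total)
        if count <= count and count > size:
            continue
    if total <= count:
        return 39
    else:
        size *= size % total
    for size in total:
        size += total
    print(length)
    size = length % count[size]
    size = 4 // 33
    total = 40 < 15
    return count

15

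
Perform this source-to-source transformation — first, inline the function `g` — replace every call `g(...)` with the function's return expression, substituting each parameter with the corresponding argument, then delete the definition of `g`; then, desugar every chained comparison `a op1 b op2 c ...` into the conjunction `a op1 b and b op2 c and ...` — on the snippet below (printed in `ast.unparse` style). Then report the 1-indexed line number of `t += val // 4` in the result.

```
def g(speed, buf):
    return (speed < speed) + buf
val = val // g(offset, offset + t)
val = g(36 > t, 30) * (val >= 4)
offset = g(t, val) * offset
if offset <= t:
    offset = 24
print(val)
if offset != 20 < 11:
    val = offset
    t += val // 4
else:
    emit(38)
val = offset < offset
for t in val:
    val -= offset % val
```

9

Transformed code:
val = val // ((offset < offset) + (offset + t))
val = (((36 > t) < (36 > t)) + 30) * (val >= 4)
offset = ((t < t) + val) * offset
if offset <= t:
    offset = 24
print(val)
if offset != 20 and 20 < 11:
    val = offset
    t += val // 4
else:
    emit(38)
val = offset < offset
for t in val:
    val -= offset % val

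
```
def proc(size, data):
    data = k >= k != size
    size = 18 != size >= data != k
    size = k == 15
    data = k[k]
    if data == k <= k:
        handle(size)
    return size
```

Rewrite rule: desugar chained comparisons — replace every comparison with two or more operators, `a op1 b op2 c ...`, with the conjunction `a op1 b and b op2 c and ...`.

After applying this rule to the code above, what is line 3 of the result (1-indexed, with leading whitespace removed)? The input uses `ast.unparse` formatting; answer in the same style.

Transformed code:
def proc(size, data):
    data = k >= k and k != size
    size = 18 != size and size >= data and (data != k)
    size = k == 15
    data = k[k]
    if data == k and k <= k:
        handle(size)
    return size

size = 18 != size and size >= data and (data != k)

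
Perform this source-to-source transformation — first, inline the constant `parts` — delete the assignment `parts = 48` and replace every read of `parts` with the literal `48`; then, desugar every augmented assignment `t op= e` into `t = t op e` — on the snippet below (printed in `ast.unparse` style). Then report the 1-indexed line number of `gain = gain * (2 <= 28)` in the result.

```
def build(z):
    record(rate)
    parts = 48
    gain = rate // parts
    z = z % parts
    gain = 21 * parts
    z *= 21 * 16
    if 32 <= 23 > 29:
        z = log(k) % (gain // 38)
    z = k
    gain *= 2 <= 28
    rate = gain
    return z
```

10

Transformed code:
def build(z):
    record(rate)
    gain = rate // 48
    z = z % 48
    gain = 21 * 48
    z = z * (21 * 16)
    if 32 <= 23 > 29:
        z = log(k) % (gain // 38)
    z = k
    gain = gain * (2 <= 28)
    rate = gain
    return z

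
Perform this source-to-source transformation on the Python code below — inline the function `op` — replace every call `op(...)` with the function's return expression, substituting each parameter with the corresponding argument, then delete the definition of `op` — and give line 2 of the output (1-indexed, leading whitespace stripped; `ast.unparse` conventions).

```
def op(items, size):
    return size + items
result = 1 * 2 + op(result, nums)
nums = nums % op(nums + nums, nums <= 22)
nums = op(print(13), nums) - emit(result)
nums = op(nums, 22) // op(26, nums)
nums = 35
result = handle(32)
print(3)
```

Transformed code:
result = 1 * 2 + (nums + result)
nums = nums % ((nums <= 22) + (nums + nums))
nums = nums + print(13) - emit(result)
nums = (22 + nums) // (nums + 26)
nums = 35
result = handle(32)
print(3)

nums = nums % ((nums <= 22) + (nums + nums))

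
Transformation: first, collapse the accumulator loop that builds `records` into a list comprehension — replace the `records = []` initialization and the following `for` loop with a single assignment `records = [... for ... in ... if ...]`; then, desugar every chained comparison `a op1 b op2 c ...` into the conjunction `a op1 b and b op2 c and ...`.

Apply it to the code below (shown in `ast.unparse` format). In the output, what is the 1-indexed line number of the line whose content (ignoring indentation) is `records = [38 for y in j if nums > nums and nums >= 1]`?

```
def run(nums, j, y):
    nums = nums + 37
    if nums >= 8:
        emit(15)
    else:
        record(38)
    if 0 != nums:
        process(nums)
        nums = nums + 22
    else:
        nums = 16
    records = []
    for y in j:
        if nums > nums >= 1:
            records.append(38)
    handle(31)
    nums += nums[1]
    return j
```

12

Transformed code:
def run(nums, j, y):
    nums = nums + 37
    if nums >= 8:
        emit(15)
    else:
        record(38)
    if 0 != nums:
        process(nums)
        nums = nums + 22
    else:
        nums = 16
    records = [38 for y in j if nums > nums and nums >= 1]
    handle(31)
    nums += nums[1]
    return j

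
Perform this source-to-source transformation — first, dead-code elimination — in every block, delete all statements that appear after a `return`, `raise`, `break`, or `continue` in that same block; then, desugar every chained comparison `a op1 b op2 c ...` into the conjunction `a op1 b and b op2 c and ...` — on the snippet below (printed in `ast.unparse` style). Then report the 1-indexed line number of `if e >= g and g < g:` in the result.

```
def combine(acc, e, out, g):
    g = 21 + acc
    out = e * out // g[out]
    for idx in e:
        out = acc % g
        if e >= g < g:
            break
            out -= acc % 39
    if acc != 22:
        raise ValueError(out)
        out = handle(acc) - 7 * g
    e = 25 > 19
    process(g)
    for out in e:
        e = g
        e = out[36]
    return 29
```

Transformed code:
def combine(acc, e, out, g):
    g = 21 + acc
    out = e * out // g[out]
    for idx in e:
        out = acc % g
        if e >= g and g < g:
            break
    if acc != 22:
        raise ValueError(out)
    e = 25 > 19
    process(g)
    for out in e:
        e = g
        e = out[36]
    return 29

6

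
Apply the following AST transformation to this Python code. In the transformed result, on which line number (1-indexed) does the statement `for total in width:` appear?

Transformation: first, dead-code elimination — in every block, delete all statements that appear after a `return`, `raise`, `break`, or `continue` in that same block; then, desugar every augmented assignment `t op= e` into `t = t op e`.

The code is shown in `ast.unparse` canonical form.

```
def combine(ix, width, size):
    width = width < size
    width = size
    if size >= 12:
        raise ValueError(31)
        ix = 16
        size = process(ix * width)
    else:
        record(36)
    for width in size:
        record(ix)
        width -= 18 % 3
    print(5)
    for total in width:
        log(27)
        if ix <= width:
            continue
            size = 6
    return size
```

12

Transformed code:
def combine(ix, width, size):
    width = width < size
    width = size
    if size >= 12:
        raise ValueError(31)
    else:
        record(36)
    for width in size:
        record(ix)
        width = width - 18 % 3
    print(5)
    for total in width:
        log(27)
        if ix <= width:
            continue
    return size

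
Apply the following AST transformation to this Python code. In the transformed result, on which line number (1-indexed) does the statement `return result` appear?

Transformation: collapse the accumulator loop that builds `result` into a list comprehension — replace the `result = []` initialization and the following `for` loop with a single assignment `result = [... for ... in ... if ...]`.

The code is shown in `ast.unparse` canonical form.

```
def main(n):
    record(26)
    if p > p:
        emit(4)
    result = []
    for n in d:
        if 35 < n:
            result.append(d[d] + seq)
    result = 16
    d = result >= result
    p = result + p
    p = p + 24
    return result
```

10

Transformed code:
def main(n):
    record(26)
    if p > p:
        emit(4)
    result = [d[d] + seq for n in d if 35 < n]
    result = 16
    d = result >= result
    p = result + p
    p = p + 24
    return result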